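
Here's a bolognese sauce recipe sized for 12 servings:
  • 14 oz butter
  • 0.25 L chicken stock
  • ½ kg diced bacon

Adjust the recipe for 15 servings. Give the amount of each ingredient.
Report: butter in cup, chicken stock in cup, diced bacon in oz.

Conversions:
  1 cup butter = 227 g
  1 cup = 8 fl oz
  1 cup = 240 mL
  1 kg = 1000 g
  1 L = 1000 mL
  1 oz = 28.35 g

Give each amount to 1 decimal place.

butter: 2.2 cup; chicken stock: 1.3 cup; diced bacon: 22.0 oz

Scaling factor: 15/12 = 5/4 = 1.25.
butter: 14 oz × 5/4 × 28.35 g/oz ÷ 227 g/cup ≈ 2.2 cup
chicken stock: 0.25 L × 5/4 × 1000 mL/L ÷ 240 mL/cup ≈ 1.3 cup
diced bacon: 0.5 kg × 5/4 × 1000 g/kg ÷ 28.35 g/oz ≈ 22.0 oz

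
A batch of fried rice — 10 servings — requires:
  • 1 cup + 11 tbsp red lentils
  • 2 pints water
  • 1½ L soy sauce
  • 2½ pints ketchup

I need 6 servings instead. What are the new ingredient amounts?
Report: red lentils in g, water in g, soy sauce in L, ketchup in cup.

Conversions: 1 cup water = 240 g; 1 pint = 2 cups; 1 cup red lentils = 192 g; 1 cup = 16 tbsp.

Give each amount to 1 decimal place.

Scaling factor: 6/10 = 3/5 = 0.6.
red lentils: (1 cup + 11 tbsp = 1.6875 cup) × 3/5 × 192 g/cup = 194.4 g
water: 2 pint × 3/5 × 2 cup/pint × 240 g/cup = 576.0 g
soy sauce: 1.5 L × 3/5 = 0.9 L
ketchup: 2.5 pint × 3/5 × 2 cup/pint = 3.0 cup

red lentils: 194.4 g; water: 576.0 g; soy sauce: 0.9 L; ketchup: 3.0 cup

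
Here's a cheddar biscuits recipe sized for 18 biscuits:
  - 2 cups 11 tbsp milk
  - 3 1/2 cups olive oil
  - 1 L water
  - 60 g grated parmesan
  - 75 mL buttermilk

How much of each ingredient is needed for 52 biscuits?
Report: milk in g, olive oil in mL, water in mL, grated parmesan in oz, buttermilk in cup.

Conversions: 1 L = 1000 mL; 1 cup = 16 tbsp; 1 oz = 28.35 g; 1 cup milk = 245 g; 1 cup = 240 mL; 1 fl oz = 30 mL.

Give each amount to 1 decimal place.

Scaling factor: 52/18 = 26/9.
milk: (2 cup + 11 tbsp = 2.6875 cup) × 26/9 × 245 g/cup ≈ 1902.2 g
olive oil: 3.5 cup × 26/9 × 240 mL/cup ≈ 2426.7 mL
water: 1 L × 26/9 × 1000 mL/L ≈ 2888.9 mL
grated parmesan: 60 g × 26/9 ÷ 28.35 g/oz ≈ 6.1 oz
buttermilk: 75 mL × 26/9 ÷ 240 mL/cup ≈ 0.9 cup

milk: 1902.2 g; olive oil: 2426.7 mL; water: 2888.9 mL; grated parmesan: 6.1 oz; buttermilk: 0.9 cup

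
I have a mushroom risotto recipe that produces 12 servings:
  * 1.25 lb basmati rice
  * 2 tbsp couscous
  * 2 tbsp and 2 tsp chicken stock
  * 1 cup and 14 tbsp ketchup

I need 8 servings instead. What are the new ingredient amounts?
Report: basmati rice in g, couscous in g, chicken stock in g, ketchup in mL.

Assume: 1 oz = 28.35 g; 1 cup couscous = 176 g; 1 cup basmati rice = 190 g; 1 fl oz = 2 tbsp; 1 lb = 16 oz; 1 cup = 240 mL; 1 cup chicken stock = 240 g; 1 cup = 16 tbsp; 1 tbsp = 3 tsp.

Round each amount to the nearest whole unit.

basmati rice: 378 g; couscous: 15 g; chicken stock: 27 g; ketchup: 300 mL

Scaling factor: 8/12 = 2/3.
basmati rice: 1.25 lb × 2/3 × 16 oz/lb × 28.35 g/oz = 378 g
couscous: 2 tbsp × 2/3 ÷ 16 tbsp/cup × 176 g/cup ≈ 15 g
chicken stock: (2 tbsp + 2 tsp = 8/3 tbsp) × 2/3 ÷ 16 tbsp/cup × 240 g/cup ≈ 27 g
ketchup: (1 cup + 14 tbsp = 1.875 cup) × 2/3 × 240 mL/cup = 300 mL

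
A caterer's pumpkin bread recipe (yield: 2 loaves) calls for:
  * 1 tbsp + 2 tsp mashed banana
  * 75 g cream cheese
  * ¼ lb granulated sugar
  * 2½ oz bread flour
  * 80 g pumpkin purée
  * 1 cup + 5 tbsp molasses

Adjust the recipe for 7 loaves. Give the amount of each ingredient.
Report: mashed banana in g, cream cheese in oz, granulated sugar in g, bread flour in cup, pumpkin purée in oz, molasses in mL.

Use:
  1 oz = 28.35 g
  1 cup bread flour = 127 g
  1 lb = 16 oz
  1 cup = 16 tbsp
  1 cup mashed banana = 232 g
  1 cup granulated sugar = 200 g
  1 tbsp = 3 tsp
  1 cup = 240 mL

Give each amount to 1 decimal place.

Scaling factor: 7/2 = 3.5.
mashed banana: (1 tbsp + 2 tsp = 5/3 tbsp) × 7/2 ÷ 16 tbsp/cup × 232 g/cup ≈ 84.6 g
cream cheese: 75 g × 7/2 ÷ 28.35 g/oz ≈ 9.3 oz
granulated sugar: 0.25 lb × 7/2 × 16 oz/lb × 28.35 g/oz = 396.9 g
bread flour: 2.5 oz × 7/2 × 28.35 g/oz ÷ 127 g/cup ≈ 2.0 cup
pumpkin purée: 80 g × 7/2 ÷ 28.35 g/oz ≈ 9.9 oz
molasses: (1 cup + 5 tbsp = 1.3125 cup) × 7/2 × 240 mL/cup = 1102.5 mL

mashed banana: 84.6 g; cream cheese: 9.3 oz; granulated sugar: 396.9 g; bread flour: 2.0 cup; pumpkin purée: 9.9 oz; molasses: 1102.5 mL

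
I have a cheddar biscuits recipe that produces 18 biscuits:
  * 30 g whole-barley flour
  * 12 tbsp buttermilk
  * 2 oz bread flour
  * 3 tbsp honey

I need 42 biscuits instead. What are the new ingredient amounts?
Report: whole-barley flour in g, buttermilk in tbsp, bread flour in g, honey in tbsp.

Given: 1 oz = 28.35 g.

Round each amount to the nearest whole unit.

Scaling factor: 42/18 = 7/3.
whole-barley flour: 30 g × 7/3 = 70 g
buttermilk: 12 tbsp × 7/3 = 28 tbsp
bread flour: 2 oz × 7/3 × 28.35 g/oz ≈ 132 g
honey: 3 tbsp × 7/3 = 7 tbsp

whole-barley flour: 70 g; buttermilk: 28 tbsp; bread flour: 132 g; honey: 7 tbsp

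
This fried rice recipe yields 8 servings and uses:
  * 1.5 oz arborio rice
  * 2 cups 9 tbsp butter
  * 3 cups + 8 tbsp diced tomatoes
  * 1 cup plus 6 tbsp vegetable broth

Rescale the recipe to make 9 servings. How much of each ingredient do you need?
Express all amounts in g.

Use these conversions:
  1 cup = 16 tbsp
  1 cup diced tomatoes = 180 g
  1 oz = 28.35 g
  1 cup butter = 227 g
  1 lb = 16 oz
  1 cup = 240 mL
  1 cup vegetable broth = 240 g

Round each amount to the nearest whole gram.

arborio rice: 48 g; butter: 654 g; diced tomatoes: 709 g; vegetable broth: 371 g

Scaling factor: 9/8 = 1.125.
arborio rice: 1.5 oz × 9/8 × 28.35 g/oz ≈ 48 g
butter: (2 cup + 9 tbsp = 2.5625 cup) × 9/8 × 227 g/cup ≈ 654 g
diced tomatoes: (3 cup + 8 tbsp = 3.5 cup) × 9/8 × 180 g/cup ≈ 709 g
vegetable broth: (1 cup + 6 tbsp = 1.375 cup) × 9/8 × 240 g/cup ≈ 371 g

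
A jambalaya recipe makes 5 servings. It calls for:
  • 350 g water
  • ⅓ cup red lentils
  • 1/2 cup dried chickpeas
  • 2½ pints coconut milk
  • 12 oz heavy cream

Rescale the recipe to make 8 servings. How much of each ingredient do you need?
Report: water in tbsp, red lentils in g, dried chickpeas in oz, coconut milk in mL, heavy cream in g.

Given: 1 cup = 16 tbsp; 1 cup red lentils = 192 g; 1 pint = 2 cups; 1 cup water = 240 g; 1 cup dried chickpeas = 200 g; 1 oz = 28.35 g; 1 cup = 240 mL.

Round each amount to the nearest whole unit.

water: 37 tbsp; red lentils: 102 g; dried chickpeas: 6 oz; coconut milk: 1920 mL; heavy cream: 544 g

Scaling factor: 8/5 = 1.6.
water: 350 g × 8/5 ÷ 240 g/cup × 16 tbsp/cup ≈ 37 tbsp
red lentils: 1/3 cup × 8/5 × 192 g/cup ≈ 102 g
dried chickpeas: 0.5 cup × 8/5 × 200 g/cup ÷ 28.35 g/oz ≈ 6 oz
coconut milk: 2.5 pint × 8/5 × 2 cup/pint × 240 mL/cup = 1920 mL
heavy cream: 12 oz × 8/5 × 28.35 g/oz ≈ 544 g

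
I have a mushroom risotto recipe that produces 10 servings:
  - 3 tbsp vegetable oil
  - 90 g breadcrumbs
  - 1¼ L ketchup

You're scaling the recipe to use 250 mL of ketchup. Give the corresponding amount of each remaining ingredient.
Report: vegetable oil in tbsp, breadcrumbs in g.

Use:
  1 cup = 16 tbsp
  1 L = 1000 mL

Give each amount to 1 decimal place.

vegetable oil: 0.6 tbsp; breadcrumbs: 18.0 g

The original recipe has 1250 mL of ketchup, so the scaling factor is 250 ÷ 1250 = 1/5 = 0.2.
vegetable oil: 3 tbsp × 1/5 = 0.6 tbsp
breadcrumbs: 90 g × 1/5 = 18.0 g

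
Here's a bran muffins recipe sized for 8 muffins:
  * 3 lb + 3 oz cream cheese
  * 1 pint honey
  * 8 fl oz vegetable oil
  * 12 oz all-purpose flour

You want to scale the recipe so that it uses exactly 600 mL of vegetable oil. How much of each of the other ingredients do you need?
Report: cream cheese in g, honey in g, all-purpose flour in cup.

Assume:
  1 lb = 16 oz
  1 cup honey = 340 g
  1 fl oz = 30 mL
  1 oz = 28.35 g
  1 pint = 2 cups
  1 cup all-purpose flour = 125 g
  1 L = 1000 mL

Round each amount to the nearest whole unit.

The original recipe has 240 mL of vegetable oil, so the scaling factor is 600 ÷ 240 = 5/2 = 2.5.
cream cheese: (3 lb + 3 oz = 3.1875 lb) × 5/2 × 16 oz/lb × 28.35 g/oz ≈ 3615 g
honey: 1 pint × 5/2 × 2 cup/pint × 340 g/cup = 1700 g
all-purpose flour: 12 oz × 5/2 × 28.35 g/oz ÷ 125 g/cup ≈ 7 cup

cream cheese: 3615 g; honey: 1700 g; all-purpose flour: 7 cup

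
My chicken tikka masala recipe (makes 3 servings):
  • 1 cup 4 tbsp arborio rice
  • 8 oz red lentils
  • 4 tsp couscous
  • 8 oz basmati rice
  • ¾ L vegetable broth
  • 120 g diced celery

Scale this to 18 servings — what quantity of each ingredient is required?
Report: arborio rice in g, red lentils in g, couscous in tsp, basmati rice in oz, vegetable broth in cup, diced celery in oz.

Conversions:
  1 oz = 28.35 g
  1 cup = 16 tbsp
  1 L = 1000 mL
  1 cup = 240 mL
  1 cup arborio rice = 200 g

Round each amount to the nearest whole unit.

Scaling factor: 18/3 = 6.
arborio rice: (1 cup + 4 tbsp = 1.25 cup) × 6 × 200 g/cup = 1500 g
red lentils: 8 oz × 6 × 28.35 g/oz ≈ 1361 g
couscous: 4 tsp × 6 = 24 tsp
basmati rice: 8 oz × 6 = 48 oz
vegetable broth: 0.75 L × 6 × 1000 mL/L ÷ 240 mL/cup ≈ 19 cup
diced celery: 120 g × 6 ÷ 28.35 g/oz ≈ 25 oz

arborio rice: 1500 g; red lentils: 1361 g; couscous: 24 tsp; basmati rice: 48 oz; vegetable broth: 19 cup; diced celery: 25 oz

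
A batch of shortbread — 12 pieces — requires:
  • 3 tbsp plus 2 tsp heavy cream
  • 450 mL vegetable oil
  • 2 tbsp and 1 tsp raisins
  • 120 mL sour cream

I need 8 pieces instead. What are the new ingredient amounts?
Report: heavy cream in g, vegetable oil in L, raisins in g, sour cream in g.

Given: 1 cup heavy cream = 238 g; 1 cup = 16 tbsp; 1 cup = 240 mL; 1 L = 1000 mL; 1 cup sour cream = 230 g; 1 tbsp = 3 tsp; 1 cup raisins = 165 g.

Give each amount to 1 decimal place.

Scaling factor: 8/12 = 2/3.
heavy cream: (3 tbsp + 2 tsp = 11/3 tbsp) × 2/3 ÷ 16 tbsp/cup × 238 g/cup ≈ 36.4 g
vegetable oil: 450 mL × 2/3 ÷ 1000 mL/L = 0.3 L
raisins: (2 tbsp + 1 tsp = 7/3 tbsp) × 2/3 ÷ 16 tbsp/cup × 165 g/cup ≈ 16.0 g
sour cream: 120 mL × 2/3 ÷ 240 mL/cup × 230 g/cup ≈ 76.7 g

heavy cream: 36.4 g; vegetable oil: 0.3 L; raisins: 16.0 g; sour cream: 76.7 g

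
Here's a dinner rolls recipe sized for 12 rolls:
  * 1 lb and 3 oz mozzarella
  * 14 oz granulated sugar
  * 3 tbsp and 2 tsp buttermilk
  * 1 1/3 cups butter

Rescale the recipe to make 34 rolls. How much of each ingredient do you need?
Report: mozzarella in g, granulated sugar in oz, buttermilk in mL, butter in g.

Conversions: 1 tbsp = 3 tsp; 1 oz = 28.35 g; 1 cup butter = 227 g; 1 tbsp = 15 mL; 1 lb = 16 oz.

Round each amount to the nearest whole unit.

Scaling factor: 34/12 = 17/6.
mozzarella: (1 lb + 3 oz = 1.1875 lb) × 17/6 × 16 oz/lb × 28.35 g/oz ≈ 1526 g
granulated sugar: 14 oz × 17/6 ≈ 40 oz
buttermilk: (3 tbsp + 2 tsp = 11/3 tbsp) × 17/6 × 15 mL/tbsp ≈ 156 mL
butter: 4/3 cup × 17/6 × 227 g/cup ≈ 858 g

mozzarella: 1526 g; granulated sugar: 40 oz; buttermilk: 156 mL; butter: 858 g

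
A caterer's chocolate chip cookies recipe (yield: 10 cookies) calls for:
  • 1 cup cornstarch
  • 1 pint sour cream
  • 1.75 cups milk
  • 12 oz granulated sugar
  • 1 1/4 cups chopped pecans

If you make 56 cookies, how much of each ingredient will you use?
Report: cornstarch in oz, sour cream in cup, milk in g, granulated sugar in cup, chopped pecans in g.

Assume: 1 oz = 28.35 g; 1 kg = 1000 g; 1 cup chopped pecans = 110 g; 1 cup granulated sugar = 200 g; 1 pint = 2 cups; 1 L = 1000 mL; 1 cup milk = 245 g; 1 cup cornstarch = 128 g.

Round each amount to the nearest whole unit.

cornstarch: 25 oz; sour cream: 11 cup; milk: 2401 g; granulated sugar: 10 cup; chopped pecans: 770 g

Scaling factor: 56/10 = 28/5 = 5.6.
cornstarch: 1 cup × 28/5 × 128 g/cup ÷ 28.35 g/oz ≈ 25 oz
sour cream: 1 pint × 28/5 × 2 cup/pint ≈ 11 cup
milk: 1.75 cup × 28/5 × 245 g/cup = 2401 g
granulated sugar: 12 oz × 28/5 × 28.35 g/oz ÷ 200 g/cup ≈ 10 cup
chopped pecans: 1.25 cup × 28/5 × 110 g/cup = 770 g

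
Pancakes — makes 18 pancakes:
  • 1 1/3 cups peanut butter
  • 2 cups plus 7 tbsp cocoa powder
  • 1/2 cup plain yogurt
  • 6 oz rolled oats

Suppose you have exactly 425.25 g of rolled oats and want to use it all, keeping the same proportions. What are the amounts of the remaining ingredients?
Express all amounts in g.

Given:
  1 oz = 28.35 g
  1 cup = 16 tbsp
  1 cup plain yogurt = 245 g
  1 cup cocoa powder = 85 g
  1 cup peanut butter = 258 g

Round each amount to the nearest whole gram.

The original recipe has 170.1 g of rolled oats, so the scaling factor is 425.25 ÷ 170.1 = 5/2 = 2.5.
peanut butter: 4/3 cup × 5/2 × 258 g/cup = 860 g
cocoa powder: (2 cup + 7 tbsp = 2.4375 cup) × 5/2 × 85 g/cup ≈ 518 g
plain yogurt: 0.5 cup × 5/2 × 245 g/cup ≈ 306 g

peanut butter: 860 g; cocoa powder: 518 g; plain yogurt: 306 g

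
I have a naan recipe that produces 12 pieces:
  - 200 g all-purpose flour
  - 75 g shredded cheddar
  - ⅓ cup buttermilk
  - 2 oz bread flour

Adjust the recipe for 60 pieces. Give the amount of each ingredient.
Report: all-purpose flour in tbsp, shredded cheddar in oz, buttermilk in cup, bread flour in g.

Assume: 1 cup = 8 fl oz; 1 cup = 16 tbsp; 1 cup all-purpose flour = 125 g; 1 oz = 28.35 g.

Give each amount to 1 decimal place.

all-purpose flour: 128.0 tbsp; shredded cheddar: 13.2 oz; buttermilk: 1.7 cup; bread flour: 283.5 g

Scaling factor: 60/12 = 5.
all-purpose flour: 200 g × 5 ÷ 125 g/cup × 16 tbsp/cup = 128.0 tbsp
shredded cheddar: 75 g × 5 ÷ 28.35 g/oz ≈ 13.2 oz
buttermilk: 1/3 cup × 5 ≈ 1.7 cup
bread flour: 2 oz × 5 × 28.35 g/oz = 283.5 g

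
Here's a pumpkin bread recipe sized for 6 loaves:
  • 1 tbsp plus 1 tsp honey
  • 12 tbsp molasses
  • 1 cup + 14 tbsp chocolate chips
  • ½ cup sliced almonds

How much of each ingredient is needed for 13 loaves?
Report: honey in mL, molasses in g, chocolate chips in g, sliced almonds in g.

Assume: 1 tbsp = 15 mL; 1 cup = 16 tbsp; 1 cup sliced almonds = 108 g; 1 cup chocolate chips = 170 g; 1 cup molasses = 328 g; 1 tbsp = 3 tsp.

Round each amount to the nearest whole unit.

honey: 43 mL; molasses: 533 g; chocolate chips: 691 g; sliced almonds: 117 g

Scaling factor: 13/6.
honey: (1 tbsp + 1 tsp = 4/3 tbsp) × 13/6 × 15 mL/tbsp ≈ 43 mL
molasses: 12 tbsp × 13/6 ÷ 16 tbsp/cup × 328 g/cup = 533 g
chocolate chips: (1 cup + 14 tbsp = 1.875 cup) × 13/6 × 170 g/cup ≈ 691 g
sliced almonds: 0.5 cup × 13/6 × 108 g/cup = 117 g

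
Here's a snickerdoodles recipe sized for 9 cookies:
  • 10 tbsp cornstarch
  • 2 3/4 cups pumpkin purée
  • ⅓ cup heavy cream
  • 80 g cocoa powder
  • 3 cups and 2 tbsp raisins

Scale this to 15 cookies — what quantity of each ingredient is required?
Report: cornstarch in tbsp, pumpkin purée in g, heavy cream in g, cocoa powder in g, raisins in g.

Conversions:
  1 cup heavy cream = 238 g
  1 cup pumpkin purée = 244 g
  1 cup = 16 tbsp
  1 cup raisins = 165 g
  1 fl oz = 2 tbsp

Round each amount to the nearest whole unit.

Scaling factor: 15/9 = 5/3.
cornstarch: 10 tbsp × 5/3 ≈ 17 tbsp
pumpkin purée: 2.75 cup × 5/3 × 244 g/cup ≈ 1118 g
heavy cream: 1/3 cup × 5/3 × 238 g/cup ≈ 132 g
cocoa powder: 80 g × 5/3 ≈ 133 g
raisins: (3 cup + 2 tbsp = 3.125 cup) × 5/3 × 165 g/cup ≈ 859 g

cornstarch: 17 tbsp; pumpkin purée: 1118 g; heavy cream: 132 g; cocoa powder: 133 g; raisins: 859 g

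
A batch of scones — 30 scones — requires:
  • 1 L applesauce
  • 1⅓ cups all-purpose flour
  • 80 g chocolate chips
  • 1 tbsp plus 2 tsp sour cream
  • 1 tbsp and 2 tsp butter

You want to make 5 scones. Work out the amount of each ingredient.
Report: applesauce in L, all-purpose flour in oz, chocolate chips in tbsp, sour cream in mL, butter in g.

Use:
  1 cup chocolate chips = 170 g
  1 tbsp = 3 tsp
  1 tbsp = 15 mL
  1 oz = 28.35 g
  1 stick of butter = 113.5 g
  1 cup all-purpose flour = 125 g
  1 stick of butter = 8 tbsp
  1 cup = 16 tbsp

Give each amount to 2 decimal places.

applesauce: 0.17 L; all-purpose flour: 0.98 oz; chocolate chips: 1.25 tbsp; sour cream: 4.17 mL; butter: 3.94 g

Scaling factor: 5/30 = 1/6.
applesauce: 1 L × 1/6 ≈ 0.17 L
all-purpose flour: 4/3 cup × 1/6 × 125 g/cup ÷ 28.35 g/oz ≈ 0.98 oz
chocolate chips: 80 g × 1/6 ÷ 170 g/cup × 16 tbsp/cup ≈ 1.25 tbsp
sour cream: (1 tbsp + 2 tsp = 5/3 tbsp) × 1/6 × 15 mL/tbsp ≈ 4.17 mL
butter: (1 tbsp + 2 tsp = 5/3 tbsp) × 1/6 ÷ 8 tbsp/stick × 113.5 g/stick ≈ 3.94 g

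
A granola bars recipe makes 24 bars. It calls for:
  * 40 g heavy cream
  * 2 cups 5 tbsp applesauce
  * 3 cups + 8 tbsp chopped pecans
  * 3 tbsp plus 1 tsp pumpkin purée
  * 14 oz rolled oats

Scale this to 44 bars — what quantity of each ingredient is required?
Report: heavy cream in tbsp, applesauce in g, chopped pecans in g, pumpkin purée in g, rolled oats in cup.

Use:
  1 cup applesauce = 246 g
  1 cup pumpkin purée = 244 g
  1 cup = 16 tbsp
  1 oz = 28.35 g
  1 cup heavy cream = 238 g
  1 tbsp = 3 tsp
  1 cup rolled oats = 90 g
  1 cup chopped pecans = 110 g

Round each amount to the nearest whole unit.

Scaling factor: 44/24 = 11/6.
heavy cream: 40 g × 11/6 ÷ 238 g/cup × 16 tbsp/cup ≈ 5 tbsp
applesauce: (2 cup + 5 tbsp = 2.3125 cup) × 11/6 × 246 g/cup ≈ 1043 g
chopped pecans: (3 cup + 8 tbsp = 3.5 cup) × 11/6 × 110 g/cup ≈ 706 g
pumpkin purée: (3 tbsp + 1 tsp = 10/3 tbsp) × 11/6 ÷ 16 tbsp/cup × 244 g/cup ≈ 93 g
rolled oats: 14 oz × 11/6 × 28.35 g/oz ÷ 90 g/cup ≈ 8 cup

heavy cream: 5 tbsp; applesauce: 1043 g; chopped pecans: 706 g; pumpkin purée: 93 g; rolled oats: 8 cup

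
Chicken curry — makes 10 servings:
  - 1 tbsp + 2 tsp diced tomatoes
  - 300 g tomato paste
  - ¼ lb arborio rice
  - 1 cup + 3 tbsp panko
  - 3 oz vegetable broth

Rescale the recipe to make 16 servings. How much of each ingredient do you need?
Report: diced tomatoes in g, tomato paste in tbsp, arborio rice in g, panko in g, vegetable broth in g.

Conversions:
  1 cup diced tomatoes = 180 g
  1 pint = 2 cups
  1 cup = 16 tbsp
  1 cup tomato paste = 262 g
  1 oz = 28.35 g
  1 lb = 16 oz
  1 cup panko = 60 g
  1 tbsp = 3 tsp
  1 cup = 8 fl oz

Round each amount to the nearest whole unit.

Scaling factor: 16/10 = 8/5 = 1.6.
diced tomatoes: (1 tbsp + 2 tsp = 5/3 tbsp) × 8/5 ÷ 16 tbsp/cup × 180 g/cup = 30 g
tomato paste: 300 g × 8/5 ÷ 262 g/cup × 16 tbsp/cup ≈ 29 tbsp
arborio rice: 0.25 lb × 8/5 × 16 oz/lb × 28.35 g/oz ≈ 181 g
panko: (1 cup + 3 tbsp = 1.1875 cup) × 8/5 × 60 g/cup = 114 g
vegetable broth: 3 oz × 8/5 × 28.35 g/oz ≈ 136 g

diced tomatoes: 30 g; tomato paste: 29 tbsp; arborio rice: 181 g; panko: 114 g; vegetable broth: 136 g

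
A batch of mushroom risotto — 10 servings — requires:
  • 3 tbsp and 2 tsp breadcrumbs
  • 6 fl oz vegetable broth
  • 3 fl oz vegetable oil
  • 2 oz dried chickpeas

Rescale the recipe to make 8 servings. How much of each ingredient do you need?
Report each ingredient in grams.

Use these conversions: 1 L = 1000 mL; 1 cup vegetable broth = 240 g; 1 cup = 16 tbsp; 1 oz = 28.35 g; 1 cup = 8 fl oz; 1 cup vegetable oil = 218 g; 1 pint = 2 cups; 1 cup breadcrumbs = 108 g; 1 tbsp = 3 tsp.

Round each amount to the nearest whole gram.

breadcrumbs: 20 g; vegetable broth: 144 g; vegetable oil: 65 g; dried chickpeas: 45 g

Scaling factor: 8/10 = 4/5 = 0.8.
breadcrumbs: (3 tbsp + 2 tsp = 11/3 tbsp) × 4/5 ÷ 16 tbsp/cup × 108 g/cup ≈ 20 g
vegetable broth: 6 fl oz × 4/5 ÷ 8 fl oz/cup × 240 g/cup = 144 g
vegetable oil: 3 fl oz × 4/5 ÷ 8 fl oz/cup × 218 g/cup ≈ 65 g
dried chickpeas: 2 oz × 4/5 × 28.35 g/oz ≈ 45 g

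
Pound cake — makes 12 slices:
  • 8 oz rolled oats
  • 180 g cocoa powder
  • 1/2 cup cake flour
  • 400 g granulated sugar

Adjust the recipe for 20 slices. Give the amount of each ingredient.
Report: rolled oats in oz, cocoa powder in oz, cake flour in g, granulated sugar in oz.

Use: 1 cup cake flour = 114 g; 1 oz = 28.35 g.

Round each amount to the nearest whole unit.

Scaling factor: 20/12 = 5/3.
rolled oats: 8 oz × 5/3 ≈ 13 oz
cocoa powder: 180 g × 5/3 ÷ 28.35 g/oz ≈ 11 oz
cake flour: 0.5 cup × 5/3 × 114 g/cup = 95 g
granulated sugar: 400 g × 5/3 ÷ 28.35 g/oz ≈ 24 oz

rolled oats: 13 oz; cocoa powder: 11 oz; cake flour: 95 g; granulated sugar: 24 oz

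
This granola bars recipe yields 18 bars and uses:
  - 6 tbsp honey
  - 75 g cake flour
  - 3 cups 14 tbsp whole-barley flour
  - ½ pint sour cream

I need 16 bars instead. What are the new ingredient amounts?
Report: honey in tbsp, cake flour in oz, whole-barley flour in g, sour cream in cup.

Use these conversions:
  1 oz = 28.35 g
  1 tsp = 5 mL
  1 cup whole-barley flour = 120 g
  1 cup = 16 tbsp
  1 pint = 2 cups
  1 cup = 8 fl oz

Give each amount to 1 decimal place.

honey: 5.3 tbsp; cake flour: 2.4 oz; whole-barley flour: 413.3 g; sour cream: 0.9 cup

Scaling factor: 16/18 = 8/9.
honey: 6 tbsp × 8/9 ≈ 5.3 tbsp
cake flour: 75 g × 8/9 ÷ 28.35 g/oz ≈ 2.4 oz
whole-barley flour: (3 cup + 14 tbsp = 3.875 cup) × 8/9 × 120 g/cup ≈ 413.3 g
sour cream: 0.5 pint × 8/9 × 2 cup/pint ≈ 0.9 cup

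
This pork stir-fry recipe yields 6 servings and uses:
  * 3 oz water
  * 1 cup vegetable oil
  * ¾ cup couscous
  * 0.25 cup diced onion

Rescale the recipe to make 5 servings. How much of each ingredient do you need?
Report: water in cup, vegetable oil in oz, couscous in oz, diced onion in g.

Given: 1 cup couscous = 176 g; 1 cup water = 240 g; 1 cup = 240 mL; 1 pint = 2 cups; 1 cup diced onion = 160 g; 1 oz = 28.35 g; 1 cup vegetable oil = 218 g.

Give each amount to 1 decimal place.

water: 0.3 cup; vegetable oil: 6.4 oz; couscous: 3.9 oz; diced onion: 33.3 g

Scaling factor: 5/6.
water: 3 oz × 5/6 × 28.35 g/oz ÷ 240 g/cup ≈ 0.3 cup
vegetable oil: 1 cup × 5/6 × 218 g/cup ÷ 28.35 g/oz ≈ 6.4 oz
couscous: 0.75 cup × 5/6 × 176 g/cup ÷ 28.35 g/oz ≈ 3.9 oz
diced onion: 0.25 cup × 5/6 × 160 g/cup ≈ 33.3 g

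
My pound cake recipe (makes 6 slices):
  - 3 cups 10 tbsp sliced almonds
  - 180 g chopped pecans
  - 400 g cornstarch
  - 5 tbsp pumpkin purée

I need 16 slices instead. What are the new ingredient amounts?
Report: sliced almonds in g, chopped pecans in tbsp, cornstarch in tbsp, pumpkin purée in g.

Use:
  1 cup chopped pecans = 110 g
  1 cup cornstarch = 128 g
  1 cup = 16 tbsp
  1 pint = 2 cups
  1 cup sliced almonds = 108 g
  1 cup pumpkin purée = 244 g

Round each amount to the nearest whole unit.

sliced almonds: 1044 g; chopped pecans: 70 tbsp; cornstarch: 133 tbsp; pumpkin purée: 203 g

Scaling factor: 16/6 = 8/3.
sliced almonds: (3 cup + 10 tbsp = 3.625 cup) × 8/3 × 108 g/cup = 1044 g
chopped pecans: 180 g × 8/3 ÷ 110 g/cup × 16 tbsp/cup ≈ 70 tbsp
cornstarch: 400 g × 8/3 ÷ 128 g/cup × 16 tbsp/cup ≈ 133 tbsp
pumpkin purée: 5 tbsp × 8/3 ÷ 16 tbsp/cup × 244 g/cup ≈ 203 g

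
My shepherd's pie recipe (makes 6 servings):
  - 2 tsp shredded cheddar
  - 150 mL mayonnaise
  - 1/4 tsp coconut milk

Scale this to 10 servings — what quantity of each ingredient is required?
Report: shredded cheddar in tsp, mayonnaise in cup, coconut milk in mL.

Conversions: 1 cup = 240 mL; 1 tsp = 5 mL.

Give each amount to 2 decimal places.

Scaling factor: 10/6 = 5/3.
shredded cheddar: 2 tsp × 5/3 ≈ 3.33 tsp
mayonnaise: 150 mL × 5/3 ÷ 240 mL/cup ≈ 1.04 cup
coconut milk: 0.25 tsp × 5/3 × 5 mL/tsp ≈ 2.08 mL

shredded cheddar: 3.33 tsp; mayonnaise: 1.04 cup; coconut milk: 2.08 mL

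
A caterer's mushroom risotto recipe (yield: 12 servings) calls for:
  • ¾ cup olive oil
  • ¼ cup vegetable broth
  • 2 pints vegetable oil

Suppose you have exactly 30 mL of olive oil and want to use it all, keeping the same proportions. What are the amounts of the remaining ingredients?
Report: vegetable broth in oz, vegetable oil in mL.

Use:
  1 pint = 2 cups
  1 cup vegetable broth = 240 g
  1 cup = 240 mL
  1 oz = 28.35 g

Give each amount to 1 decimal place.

The original recipe has 180 mL of olive oil, so the scaling factor is 30 ÷ 180 = 1/6.
vegetable broth: 0.25 cup × 1/6 × 240 g/cup ÷ 28.35 g/oz ≈ 0.4 oz
vegetable oil: 2 pint × 1/6 × 2 cup/pint × 240 mL/cup = 160.0 mL

vegetable broth: 0.4 oz; vegetable oil: 160.0 mL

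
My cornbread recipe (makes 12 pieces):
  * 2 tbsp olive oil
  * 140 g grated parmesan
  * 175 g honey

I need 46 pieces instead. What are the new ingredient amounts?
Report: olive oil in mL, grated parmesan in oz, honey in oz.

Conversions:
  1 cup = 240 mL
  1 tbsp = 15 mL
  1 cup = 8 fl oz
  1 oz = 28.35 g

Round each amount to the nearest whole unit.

olive oil: 115 mL; grated parmesan: 19 oz; honey: 24 oz

Scaling factor: 46/12 = 23/6.
olive oil: 2 tbsp × 23/6 × 15 mL/tbsp = 115 mL
grated parmesan: 140 g × 23/6 ÷ 28.35 g/oz ≈ 19 oz
honey: 175 g × 23/6 ÷ 28.35 g/oz ≈ 24 oz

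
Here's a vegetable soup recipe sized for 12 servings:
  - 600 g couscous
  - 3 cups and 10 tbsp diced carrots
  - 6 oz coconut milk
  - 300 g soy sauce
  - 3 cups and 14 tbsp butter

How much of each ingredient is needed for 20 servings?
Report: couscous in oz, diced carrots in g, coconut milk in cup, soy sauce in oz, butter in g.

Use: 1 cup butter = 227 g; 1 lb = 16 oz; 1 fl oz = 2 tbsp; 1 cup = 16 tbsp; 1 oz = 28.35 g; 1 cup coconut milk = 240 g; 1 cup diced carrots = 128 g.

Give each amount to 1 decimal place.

Scaling factor: 20/12 = 5/3.
couscous: 600 g × 5/3 ÷ 28.35 g/oz ≈ 35.3 oz
diced carrots: (3 cup + 10 tbsp = 3.625 cup) × 5/3 × 128 g/cup ≈ 773.3 g
coconut milk: 6 oz × 5/3 × 28.35 g/oz ÷ 240 g/cup ≈ 1.2 cup
soy sauce: 300 g × 5/3 ÷ 28.35 g/oz ≈ 17.6 oz
butter: (3 cup + 14 tbsp = 3.875 cup) × 5/3 × 227 g/cup ≈ 1466.0 g

couscous: 35.3 oz; diced carrots: 773.3 g; coconut milk: 1.2 cup; soy sauce: 17.6 oz; butter: 1466.0 g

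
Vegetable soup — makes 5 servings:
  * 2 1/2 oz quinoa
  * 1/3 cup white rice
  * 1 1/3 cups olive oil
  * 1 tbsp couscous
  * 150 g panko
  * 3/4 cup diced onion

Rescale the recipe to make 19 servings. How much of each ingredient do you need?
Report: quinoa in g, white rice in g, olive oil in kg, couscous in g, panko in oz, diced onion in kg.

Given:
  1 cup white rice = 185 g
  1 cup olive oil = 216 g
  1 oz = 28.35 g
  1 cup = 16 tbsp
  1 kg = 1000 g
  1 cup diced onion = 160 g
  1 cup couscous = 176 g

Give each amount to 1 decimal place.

quinoa: 269.3 g; white rice: 234.3 g; olive oil: 1.1 kg; couscous: 41.8 g; panko: 20.1 oz; diced onion: 0.5 kg

Scaling factor: 19/5 = 3.8.
quinoa: 2.5 oz × 19/5 × 28.35 g/oz ≈ 269.3 g
white rice: 1/3 cup × 19/5 × 185 g/cup ≈ 234.3 g
olive oil: 4/3 cup × 19/5 × 216 g/cup ÷ 1000 g/kg ≈ 1.1 kg
couscous: 1 tbsp × 19/5 ÷ 16 tbsp/cup × 176 g/cup = 41.8 g
panko: 150 g × 19/5 ÷ 28.35 g/oz ≈ 20.1 oz
diced onion: 0.75 cup × 19/5 × 160 g/cup ÷ 1000 g/kg ≈ 0.5 kg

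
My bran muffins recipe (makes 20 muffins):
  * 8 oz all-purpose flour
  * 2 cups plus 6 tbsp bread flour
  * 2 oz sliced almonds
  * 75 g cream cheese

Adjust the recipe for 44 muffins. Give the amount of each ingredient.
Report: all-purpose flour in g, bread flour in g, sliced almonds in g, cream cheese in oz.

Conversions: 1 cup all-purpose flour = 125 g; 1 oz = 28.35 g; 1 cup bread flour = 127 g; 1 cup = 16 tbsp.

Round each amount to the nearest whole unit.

Scaling factor: 44/20 = 11/5 = 2.2.
all-purpose flour: 8 oz × 11/5 × 28.35 g/oz ≈ 499 g
bread flour: (2 cup + 6 tbsp = 2.375 cup) × 11/5 × 127 g/cup ≈ 664 g
sliced almonds: 2 oz × 11/5 × 28.35 g/oz ≈ 125 g
cream cheese: 75 g × 11/5 ÷ 28.35 g/oz ≈ 6 oz

all-purpose flour: 499 g; bread flour: 664 g; sliced almonds: 125 g; cream cheese: 6 oz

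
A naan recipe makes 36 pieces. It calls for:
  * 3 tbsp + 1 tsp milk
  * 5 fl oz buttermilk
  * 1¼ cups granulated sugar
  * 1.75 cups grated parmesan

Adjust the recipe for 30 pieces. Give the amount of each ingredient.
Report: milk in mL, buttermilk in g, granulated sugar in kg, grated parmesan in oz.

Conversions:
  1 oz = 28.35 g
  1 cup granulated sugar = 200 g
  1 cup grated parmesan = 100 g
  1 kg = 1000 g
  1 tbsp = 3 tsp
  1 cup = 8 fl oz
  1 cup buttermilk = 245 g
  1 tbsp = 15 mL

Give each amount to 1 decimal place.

Scaling factor: 30/36 = 5/6.
milk: (3 tbsp + 1 tsp = 10/3 tbsp) × 5/6 × 15 mL/tbsp ≈ 41.7 mL
buttermilk: 5 fl oz × 5/6 ÷ 8 fl oz/cup × 245 g/cup ≈ 127.6 g
granulated sugar: 1.25 cup × 5/6 × 200 g/cup ÷ 1000 g/kg ≈ 0.2 kg
grated parmesan: 1.75 cup × 5/6 × 100 g/cup ÷ 28.35 g/oz ≈ 5.1 oz

milk: 41.7 mL; buttermilk: 127.6 g; granulated sugar: 0.2 kg; grated parmesan: 5.1 oz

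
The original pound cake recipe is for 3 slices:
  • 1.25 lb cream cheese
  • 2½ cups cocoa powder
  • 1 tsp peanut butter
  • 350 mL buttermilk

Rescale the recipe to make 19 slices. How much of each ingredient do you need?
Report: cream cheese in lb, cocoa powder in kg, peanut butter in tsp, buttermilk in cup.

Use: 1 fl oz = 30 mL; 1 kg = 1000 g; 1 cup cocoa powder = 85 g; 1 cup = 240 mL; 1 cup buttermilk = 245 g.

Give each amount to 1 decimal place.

cream cheese: 7.9 lb; cocoa powder: 1.3 kg; peanut butter: 6.3 tsp; buttermilk: 9.2 cup

Scaling factor: 19/3.
cream cheese: 1.25 lb × 19/3 ≈ 7.9 lb
cocoa powder: 2.5 cup × 19/3 × 85 g/cup ÷ 1000 g/kg ≈ 1.3 kg
peanut butter: 1 tsp × 19/3 ≈ 6.3 tsp
buttermilk: 350 mL × 19/3 ÷ 240 mL/cup ≈ 9.2 cup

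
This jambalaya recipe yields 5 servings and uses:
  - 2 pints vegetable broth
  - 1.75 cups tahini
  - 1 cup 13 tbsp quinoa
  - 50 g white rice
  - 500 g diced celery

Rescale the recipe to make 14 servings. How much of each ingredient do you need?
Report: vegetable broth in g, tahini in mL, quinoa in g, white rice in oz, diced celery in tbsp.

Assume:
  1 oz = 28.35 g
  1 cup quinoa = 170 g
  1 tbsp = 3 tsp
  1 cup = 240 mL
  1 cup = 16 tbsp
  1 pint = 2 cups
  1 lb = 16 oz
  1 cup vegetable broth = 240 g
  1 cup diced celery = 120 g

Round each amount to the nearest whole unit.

Scaling factor: 14/5 = 2.8.
vegetable broth: 2 pint × 14/5 × 2 cup/pint × 240 g/cup = 2688 g
tahini: 1.75 cup × 14/5 × 240 mL/cup = 1176 mL
quinoa: (1 cup + 13 tbsp = 1.8125 cup) × 14/5 × 170 g/cup ≈ 863 g
white rice: 50 g × 14/5 ÷ 28.35 g/oz ≈ 5 oz
diced celery: 500 g × 14/5 ÷ 120 g/cup × 16 tbsp/cup ≈ 187 tbsp

vegetable broth: 2688 g; tahini: 1176 mL; quinoa: 863 g; white rice: 5 oz; diced celery: 187 tbsp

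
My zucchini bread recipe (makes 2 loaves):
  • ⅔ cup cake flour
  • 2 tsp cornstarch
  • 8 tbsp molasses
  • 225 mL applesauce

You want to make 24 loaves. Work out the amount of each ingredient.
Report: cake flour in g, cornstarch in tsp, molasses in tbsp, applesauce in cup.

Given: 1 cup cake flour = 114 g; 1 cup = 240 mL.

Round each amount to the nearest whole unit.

cake flour: 912 g; cornstarch: 24 tsp; molasses: 96 tbsp; applesauce: 11 cup

Scaling factor: 24/2 = 12.
cake flour: 2/3 cup × 12 × 114 g/cup = 912 g
cornstarch: 2 tsp × 12 = 24 tsp
molasses: 8 tbsp × 12 = 96 tbsp
applesauce: 225 mL × 12 ÷ 240 mL/cup ≈ 11 cup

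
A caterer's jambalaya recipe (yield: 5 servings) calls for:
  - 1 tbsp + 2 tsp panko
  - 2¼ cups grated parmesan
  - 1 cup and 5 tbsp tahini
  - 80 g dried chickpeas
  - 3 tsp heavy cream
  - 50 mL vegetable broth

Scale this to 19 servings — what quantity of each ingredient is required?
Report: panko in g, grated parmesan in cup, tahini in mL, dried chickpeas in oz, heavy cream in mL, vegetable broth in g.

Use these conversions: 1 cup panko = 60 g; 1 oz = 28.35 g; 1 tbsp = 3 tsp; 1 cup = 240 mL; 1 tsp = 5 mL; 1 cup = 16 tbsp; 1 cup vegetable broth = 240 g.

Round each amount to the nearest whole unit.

Scaling factor: 19/5 = 3.8.
panko: (1 tbsp + 2 tsp = 5/3 tbsp) × 19/5 ÷ 16 tbsp/cup × 60 g/cup ≈ 24 g
grated parmesan: 2.25 cup × 19/5 ≈ 9 cup
tahini: (1 cup + 5 tbsp = 1.3125 cup) × 19/5 × 240 mL/cup = 1197 mL
dried chickpeas: 80 g × 19/5 ÷ 28.35 g/oz ≈ 11 oz
heavy cream: 3 tsp × 19/5 × 5 mL/tsp = 57 mL
vegetable broth: 50 mL × 19/5 ÷ 240 mL/cup × 240 g/cup = 190 g

panko: 24 g; grated parmesan: 9 cup; tahini: 1197 mL; dried chickpeas: 11 oz; heavy cream: 57 mL; vegetable broth: 190 g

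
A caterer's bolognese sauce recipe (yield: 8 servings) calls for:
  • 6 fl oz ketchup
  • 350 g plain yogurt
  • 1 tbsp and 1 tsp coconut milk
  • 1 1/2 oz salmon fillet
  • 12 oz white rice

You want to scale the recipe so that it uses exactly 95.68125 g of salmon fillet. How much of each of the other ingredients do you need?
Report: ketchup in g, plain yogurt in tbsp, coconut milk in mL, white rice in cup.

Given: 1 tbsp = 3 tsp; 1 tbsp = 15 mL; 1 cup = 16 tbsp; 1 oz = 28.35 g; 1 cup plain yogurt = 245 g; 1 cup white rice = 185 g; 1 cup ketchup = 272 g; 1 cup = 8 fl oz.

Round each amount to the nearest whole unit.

The original recipe has 42.525 g of salmon fillet, so the scaling factor is 95.68125 ÷ 42.525 = 9/4 = 2.25.
ketchup: 6 fl oz × 9/4 ÷ 8 fl oz/cup × 272 g/cup = 459 g
plain yogurt: 350 g × 9/4 ÷ 245 g/cup × 16 tbsp/cup ≈ 51 tbsp
coconut milk: (1 tbsp + 1 tsp = 4/3 tbsp) × 9/4 × 15 mL/tbsp = 45 mL
white rice: 12 oz × 9/4 × 28.35 g/oz ÷ 185 g/cup ≈ 4 cup

ketchup: 459 g; plain yogurt: 51 tbsp; coconut milk: 45 mL; white rice: 4 cup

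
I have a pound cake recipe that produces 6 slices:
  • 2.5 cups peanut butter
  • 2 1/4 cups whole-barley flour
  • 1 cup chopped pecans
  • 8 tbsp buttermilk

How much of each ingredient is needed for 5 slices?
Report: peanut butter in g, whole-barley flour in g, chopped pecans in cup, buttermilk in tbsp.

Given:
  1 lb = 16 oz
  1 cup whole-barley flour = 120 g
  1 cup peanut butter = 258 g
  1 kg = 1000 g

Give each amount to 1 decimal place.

Scaling factor: 5/6.
peanut butter: 2.5 cup × 5/6 × 258 g/cup = 537.5 g
whole-barley flour: 2.25 cup × 5/6 × 120 g/cup = 225.0 g
chopped pecans: 1 cup × 5/6 ≈ 0.8 cup
buttermilk: 8 tbsp × 5/6 ≈ 6.7 tbsp

peanut butter: 537.5 g; whole-barley flour: 225.0 g; chopped pecans: 0.8 cup; buttermilk: 6.7 tbsp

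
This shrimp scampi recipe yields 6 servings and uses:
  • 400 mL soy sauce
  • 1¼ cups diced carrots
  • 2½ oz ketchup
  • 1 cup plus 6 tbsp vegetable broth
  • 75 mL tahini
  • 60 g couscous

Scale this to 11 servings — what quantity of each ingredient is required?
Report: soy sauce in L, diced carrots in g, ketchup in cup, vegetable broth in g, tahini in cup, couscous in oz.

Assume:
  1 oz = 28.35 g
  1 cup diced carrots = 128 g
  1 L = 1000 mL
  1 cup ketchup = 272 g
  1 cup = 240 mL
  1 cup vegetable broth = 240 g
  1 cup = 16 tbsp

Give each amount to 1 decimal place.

soy sauce: 0.7 L; diced carrots: 293.3 g; ketchup: 0.5 cup; vegetable broth: 605.0 g; tahini: 0.6 cup; couscous: 3.9 oz

Scaling factor: 11/6.
soy sauce: 400 mL × 11/6 ÷ 1000 mL/L ≈ 0.7 L
diced carrots: 1.25 cup × 11/6 × 128 g/cup ≈ 293.3 g
ketchup: 2.5 oz × 11/6 × 28.35 g/oz ÷ 272 g/cup ≈ 0.5 cup
vegetable broth: (1 cup + 6 tbsp = 1.375 cup) × 11/6 × 240 g/cup = 605.0 g
tahini: 75 mL × 11/6 ÷ 240 mL/cup ≈ 0.6 cup
couscous: 60 g × 11/6 ÷ 28.35 g/oz ≈ 3.9 oz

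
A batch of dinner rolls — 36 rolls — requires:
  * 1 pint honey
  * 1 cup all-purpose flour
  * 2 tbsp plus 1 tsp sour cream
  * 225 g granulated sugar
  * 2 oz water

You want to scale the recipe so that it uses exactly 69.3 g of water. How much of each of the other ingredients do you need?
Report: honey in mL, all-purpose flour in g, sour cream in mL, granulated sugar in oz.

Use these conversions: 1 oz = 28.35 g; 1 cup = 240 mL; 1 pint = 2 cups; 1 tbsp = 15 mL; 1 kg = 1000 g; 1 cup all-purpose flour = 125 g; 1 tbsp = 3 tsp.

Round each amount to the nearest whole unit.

The original recipe has 56.7 g of water, so the scaling factor is 69.3 ÷ 56.7 = 11/9.
honey: 1 pint × 11/9 × 2 cup/pint × 240 mL/cup ≈ 587 mL
all-purpose flour: 1 cup × 11/9 × 125 g/cup ≈ 153 g
sour cream: (2 tbsp + 1 tsp = 7/3 tbsp) × 11/9 × 15 mL/tbsp ≈ 43 mL
granulated sugar: 225 g × 11/9 ÷ 28.35 g/oz ≈ 10 oz

honey: 587 mL; all-purpose flour: 153 g; sour cream: 43 mL; granulated sugar: 10 oz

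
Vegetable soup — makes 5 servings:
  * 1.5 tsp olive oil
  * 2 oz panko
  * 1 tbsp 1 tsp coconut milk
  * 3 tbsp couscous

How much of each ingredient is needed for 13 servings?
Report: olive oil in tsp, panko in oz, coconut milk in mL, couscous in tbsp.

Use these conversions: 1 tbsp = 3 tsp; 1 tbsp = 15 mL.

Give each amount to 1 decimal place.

Scaling factor: 13/5 = 2.6.
olive oil: 1.5 tsp × 13/5 = 3.9 tsp
panko: 2 oz × 13/5 = 5.2 oz
coconut milk: (1 tbsp + 1 tsp = 4/3 tbsp) × 13/5 × 15 mL/tbsp = 52.0 mL
couscous: 3 tbsp × 13/5 = 7.8 tbsp

olive oil: 3.9 tsp; panko: 5.2 oz; coconut milk: 52.0 mL; couscous: 7.8 tbsp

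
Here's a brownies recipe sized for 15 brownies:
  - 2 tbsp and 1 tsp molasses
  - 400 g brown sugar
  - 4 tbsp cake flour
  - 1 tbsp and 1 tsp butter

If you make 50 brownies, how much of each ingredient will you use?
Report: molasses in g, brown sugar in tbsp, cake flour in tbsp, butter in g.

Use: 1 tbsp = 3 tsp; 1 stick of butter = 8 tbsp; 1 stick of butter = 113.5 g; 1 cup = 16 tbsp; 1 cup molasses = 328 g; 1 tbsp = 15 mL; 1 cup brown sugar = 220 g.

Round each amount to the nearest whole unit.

molasses: 159 g; brown sugar: 97 tbsp; cake flour: 13 tbsp; butter: 63 g

Scaling factor: 50/15 = 10/3.
molasses: (2 tbsp + 1 tsp = 7/3 tbsp) × 10/3 ÷ 16 tbsp/cup × 328 g/cup ≈ 159 g
brown sugar: 400 g × 10/3 ÷ 220 g/cup × 16 tbsp/cup ≈ 97 tbsp
cake flour: 4 tbsp × 10/3 ≈ 13 tbsp
butter: (1 tbsp + 1 tsp = 4/3 tbsp) × 10/3 ÷ 8 tbsp/stick × 113.5 g/stick ≈ 63 g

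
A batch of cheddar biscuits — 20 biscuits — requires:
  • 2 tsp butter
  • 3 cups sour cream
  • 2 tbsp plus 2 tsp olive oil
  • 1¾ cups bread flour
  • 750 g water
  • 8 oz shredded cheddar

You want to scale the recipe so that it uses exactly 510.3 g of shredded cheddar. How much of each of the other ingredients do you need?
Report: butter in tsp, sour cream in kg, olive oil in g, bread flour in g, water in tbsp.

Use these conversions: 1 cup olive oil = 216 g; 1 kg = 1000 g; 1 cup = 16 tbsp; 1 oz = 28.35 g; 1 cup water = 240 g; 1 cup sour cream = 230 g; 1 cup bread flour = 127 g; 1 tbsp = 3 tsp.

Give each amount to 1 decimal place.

The original recipe has 226.8 g of shredded cheddar, so the scaling factor is 510.3 ÷ 226.8 = 9/4 = 2.25.
butter: 2 tsp × 9/4 = 4.5 tsp
sour cream: 3 cup × 9/4 × 230 g/cup ÷ 1000 g/kg ≈ 1.6 kg
olive oil: (2 tbsp + 2 tsp = 8/3 tbsp) × 9/4 ÷ 16 tbsp/cup × 216 g/cup = 81.0 g
bread flour: 1.75 cup × 9/4 × 127 g/cup ≈ 500.1 g
water: 750 g × 9/4 ÷ 240 g/cup × 16 tbsp/cup = 112.5 tbsp

butter: 4.5 tsp; sour cream: 1.6 kg; olive oil: 81.0 g; bread flour: 500.1 g; water: 112.5 tbsp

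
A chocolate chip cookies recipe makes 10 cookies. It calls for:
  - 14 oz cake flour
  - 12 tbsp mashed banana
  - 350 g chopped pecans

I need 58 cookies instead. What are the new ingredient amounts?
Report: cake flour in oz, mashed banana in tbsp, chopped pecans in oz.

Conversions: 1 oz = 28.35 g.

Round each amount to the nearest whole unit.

Scaling factor: 58/10 = 29/5 = 5.8.
cake flour: 14 oz × 29/5 ≈ 81 oz
mashed banana: 12 tbsp × 29/5 ≈ 70 tbsp
chopped pecans: 350 g × 29/5 ÷ 28.35 g/oz ≈ 72 oz

cake flour: 81 oz; mashed banana: 70 tbsp; chopped pecans: 72 oz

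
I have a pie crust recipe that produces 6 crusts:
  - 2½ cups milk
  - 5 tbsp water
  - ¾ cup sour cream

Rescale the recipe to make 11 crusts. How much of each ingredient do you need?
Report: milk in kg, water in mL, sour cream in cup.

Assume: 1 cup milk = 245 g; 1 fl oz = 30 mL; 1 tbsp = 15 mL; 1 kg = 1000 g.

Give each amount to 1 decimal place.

milk: 1.1 kg; water: 137.5 mL; sour cream: 1.4 cup

Scaling factor: 11/6.
milk: 2.5 cup × 11/6 × 245 g/cup ÷ 1000 g/kg ≈ 1.1 kg
water: 5 tbsp × 11/6 × 15 mL/tbsp = 137.5 mL
sour cream: 0.75 cup × 11/6 ≈ 1.4 cup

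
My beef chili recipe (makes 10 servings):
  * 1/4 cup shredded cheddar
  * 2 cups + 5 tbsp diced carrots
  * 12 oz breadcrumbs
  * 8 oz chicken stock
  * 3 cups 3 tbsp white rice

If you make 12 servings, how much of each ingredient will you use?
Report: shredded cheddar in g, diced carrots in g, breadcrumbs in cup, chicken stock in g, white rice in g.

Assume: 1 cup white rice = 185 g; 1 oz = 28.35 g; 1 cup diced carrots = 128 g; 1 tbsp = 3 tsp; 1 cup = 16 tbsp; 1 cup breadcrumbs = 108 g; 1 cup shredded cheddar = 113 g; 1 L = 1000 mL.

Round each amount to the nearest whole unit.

shredded cheddar: 34 g; diced carrots: 355 g; breadcrumbs: 4 cup; chicken stock: 272 g; white rice: 708 g

Scaling factor: 12/10 = 6/5 = 1.2.
shredded cheddar: 0.25 cup × 6/5 × 113 g/cup ≈ 34 g
diced carrots: (2 cup + 5 tbsp = 2.3125 cup) × 6/5 × 128 g/cup ≈ 355 g
breadcrumbs: 12 oz × 6/5 × 28.35 g/oz ÷ 108 g/cup ≈ 4 cup
chicken stock: 8 oz × 6/5 × 28.35 g/oz ≈ 272 g
white rice: (3 cup + 3 tbsp = 3.1875 cup) × 6/5 × 185 g/cup ≈ 708 g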